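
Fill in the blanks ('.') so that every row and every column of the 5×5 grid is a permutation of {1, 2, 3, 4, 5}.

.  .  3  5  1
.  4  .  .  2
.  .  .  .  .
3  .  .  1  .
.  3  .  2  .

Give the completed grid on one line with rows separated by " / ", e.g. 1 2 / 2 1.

4 2 3 5 1 / 5 4 1 3 2 / 2 1 5 4 3 / 3 5 2 1 4 / 1 3 4 2 5

(r1,c2) = 2
(r2,c4) = 3
(r3,c4) = 4
(r4,c2) = 5
(r4,c5) = 4
(r5,c5) = 5
(r1,c1) = 4
(r3,c2) = 1
(r3,c5) = 3
(r4,c3) = 2
(r5,c1) = 1
(r5,c3) = 4
(r2,c1) = 5
(r2,c3) = 1
(r3,c1) = 2
(r3,c3) = 5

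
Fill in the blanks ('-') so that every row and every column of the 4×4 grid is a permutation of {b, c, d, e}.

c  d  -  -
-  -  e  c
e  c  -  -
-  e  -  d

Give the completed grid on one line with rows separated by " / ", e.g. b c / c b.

c d b e / d b e c / e c d b / b e c d

row 1 has {c,d}; column 3 has {e} — only b is left for (r1,c3).
row 1 has {b,c,d}; column 4 has {c,d} — only e is left for (r1,c4).
row 2 has {c,e}; column 2 has {c,d,e} — only b is left for (r2,c2).
row 3 has {c,e}; column 3 has {b,e} — only d is left for (r3,c3).
row 3 has {c,d,e}; column 4 has {c,d,e} — only b is left for (r3,c4).
row 4 has {d,e}; column 1 has {c,e} — only b is left for (r4,c1).
row 4 has {b,d,e}; column 3 has {b,d,e} — only c is left for (r4,c3).
row 2 has {b,c,e}; column 1 has {b,c,e} — only d is left for (r2,c1).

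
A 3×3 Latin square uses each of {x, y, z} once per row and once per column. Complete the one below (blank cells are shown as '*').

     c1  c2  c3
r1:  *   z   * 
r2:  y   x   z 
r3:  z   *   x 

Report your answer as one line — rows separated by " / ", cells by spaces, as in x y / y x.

row 1 has {z}; column 1 has {y,z} — only x is left for (r1,c1).
row 1 has {x,z}; column 3 has {x,z} — only y is left for (r1,c3).
row 3 has {x,z}; column 2 has {x,z} — only y is left for (r3,c2).

x z y / y x z / z y x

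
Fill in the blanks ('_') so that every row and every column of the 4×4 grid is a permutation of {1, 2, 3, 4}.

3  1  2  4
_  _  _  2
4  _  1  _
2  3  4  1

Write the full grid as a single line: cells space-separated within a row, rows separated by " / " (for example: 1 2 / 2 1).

Cell (r2,c1): row 2 has {2}; column 1 has {2,3,4} → 1.
Cell (r2,c2): row 2 has {1,2}; column 2 has {1,3} → 4.
Cell (r2,c3): row 2 has {1,2,4}; column 3 has {1,2,4} → 3.
Cell (r3,c2): row 3 has {1,4}; column 2 has {1,3,4} → 2.
Cell (r3,c4): row 3 has {1,2,4}; column 4 has {1,2,4} → 3.

3 1 2 4 / 1 4 3 2 / 4 2 1 3 / 2 3 4 1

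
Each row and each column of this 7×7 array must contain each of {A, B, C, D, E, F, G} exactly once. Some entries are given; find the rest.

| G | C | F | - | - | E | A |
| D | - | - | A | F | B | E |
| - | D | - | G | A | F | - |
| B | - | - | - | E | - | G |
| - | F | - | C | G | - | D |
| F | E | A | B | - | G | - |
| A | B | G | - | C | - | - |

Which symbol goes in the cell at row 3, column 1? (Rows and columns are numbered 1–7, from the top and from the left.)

(r1,c4) = D
(r1,c5) = B
(r2,c2) = G
(r2,c3) = C
(r4,c2) = A
(r4,c3) = D
(r4,c4) = F
(r4,c6) = C
(r5,c1) = E
(r5,c3) = B
(r5,c6) = A
(r6,c5) = D
(r6,c7) = C
(r7,c4) = E
(r7,c6) = D
(r7,c7) = F
(r3,c1) = C

C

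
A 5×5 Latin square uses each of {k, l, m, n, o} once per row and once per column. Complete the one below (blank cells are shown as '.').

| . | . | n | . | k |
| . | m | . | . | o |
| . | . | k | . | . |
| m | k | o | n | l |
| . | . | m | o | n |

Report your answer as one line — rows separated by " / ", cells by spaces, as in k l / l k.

l o n m k / n m l k o / o n k l m / m k o n l / k l m o n

Cell (r2,c3): row 2 has {m,o}; column 3 has {k,m,n,o} → l.
Cell (r2,c4): row 2 has {l,m,o}; column 4 has {n,o} → k.
Cell (r3,c5): row 3 has {k}; column 5 has {k,l,n,o} → m.
Cell (r5,c2): row 5 has {m,n,o}; column 2 has {k,m} → l.
Cell (r1,c2): row 1 has {k,n}; column 2 has {k,l,m} → o.
Cell (r2,c1): row 2 has {k,l,m,o}; column 1 has {m} → n.
Cell (r3,c2): row 3 has {k,m}; column 2 has {k,l,m,o} → n.
Cell (r3,c4): row 3 has {k,m,n}; column 4 has {k,n,o} → l.
Cell (r5,c1): row 5 has {l,m,n,o}; column 1 has {m,n} → k.
Cell (r1,c1): row 1 has {k,n,o}; column 1 has {k,m,n} → l.
Cell (r1,c4): row 1 has {k,l,n,o}; column 4 has {k,l,n,o} → m.
Cell (r3,c1): row 3 has {k,l,m,n}; column 1 has {k,l,m,n} → o.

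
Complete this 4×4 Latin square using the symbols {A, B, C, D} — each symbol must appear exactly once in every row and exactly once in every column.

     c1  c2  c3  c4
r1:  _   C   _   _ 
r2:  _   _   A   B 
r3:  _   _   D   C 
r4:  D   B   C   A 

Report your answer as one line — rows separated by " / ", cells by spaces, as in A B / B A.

(r1,c3) = B
(r1,c4) = D
(r2,c1) = C
(r2,c2) = D
(r3,c2) = A
(r1,c1) = A
(r3,c1) = B

A C B D / C D A B / B A D C / D B C A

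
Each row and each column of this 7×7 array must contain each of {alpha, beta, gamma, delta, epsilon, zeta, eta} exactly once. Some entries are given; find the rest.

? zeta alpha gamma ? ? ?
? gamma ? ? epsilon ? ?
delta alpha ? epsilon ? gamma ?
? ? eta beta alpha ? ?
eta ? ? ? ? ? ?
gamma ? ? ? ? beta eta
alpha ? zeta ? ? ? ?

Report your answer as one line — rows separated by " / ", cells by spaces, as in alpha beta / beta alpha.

epsilon zeta alpha gamma beta eta delta / beta gamma delta eta epsilon zeta alpha / delta alpha beta epsilon eta gamma zeta / zeta epsilon eta beta alpha delta gamma / eta beta gamma zeta delta alpha epsilon / gamma delta epsilon alpha zeta beta eta / alpha eta zeta delta gamma epsilon beta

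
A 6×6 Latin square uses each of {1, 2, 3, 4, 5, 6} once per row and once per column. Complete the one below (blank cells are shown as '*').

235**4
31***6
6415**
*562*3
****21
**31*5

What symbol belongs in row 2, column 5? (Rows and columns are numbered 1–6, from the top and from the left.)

5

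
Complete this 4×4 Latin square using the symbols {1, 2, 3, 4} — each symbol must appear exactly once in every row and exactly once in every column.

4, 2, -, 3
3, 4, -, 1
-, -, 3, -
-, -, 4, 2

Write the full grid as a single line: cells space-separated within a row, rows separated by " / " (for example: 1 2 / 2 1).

(r1,c3) = 1
(r2,c3) = 2
(r3,c2) = 1
(r3,c4) = 4
(r4,c1) = 1
(r4,c2) = 3
(r3,c1) = 2

4 2 1 3 / 3 4 2 1 / 2 1 3 4 / 1 3 4 2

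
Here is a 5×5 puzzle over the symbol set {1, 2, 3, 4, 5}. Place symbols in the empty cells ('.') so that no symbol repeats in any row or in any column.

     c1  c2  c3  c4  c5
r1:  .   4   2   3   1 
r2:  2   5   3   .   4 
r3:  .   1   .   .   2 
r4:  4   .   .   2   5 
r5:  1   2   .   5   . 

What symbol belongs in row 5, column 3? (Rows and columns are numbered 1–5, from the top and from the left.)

(r1,c1): row 1 has {1,2,3,4}; column 1 has {1,2,4}, so it must be 5.
(r2,c4): row 2 has {2,3,4,5}; column 4 has {2,3,5}, so it must be 1.
(r3,c1): row 3 has {1,2}; column 1 has {1,2,4,5}, so it must be 3.
(r3,c4): row 3 has {1,2,3}; column 4 has {1,2,3,5}, so it must be 4.
(r4,c2): row 4 has {2,4,5}; column 2 has {1,2,4,5}, so it must be 3.
(r4,c3): row 4 has {2,3,4,5}; column 3 has {2,3}, so it must be 1.
(r5,c3): row 5 has {1,2,5}; column 3 has {1,2,3}, so it must be 4.

4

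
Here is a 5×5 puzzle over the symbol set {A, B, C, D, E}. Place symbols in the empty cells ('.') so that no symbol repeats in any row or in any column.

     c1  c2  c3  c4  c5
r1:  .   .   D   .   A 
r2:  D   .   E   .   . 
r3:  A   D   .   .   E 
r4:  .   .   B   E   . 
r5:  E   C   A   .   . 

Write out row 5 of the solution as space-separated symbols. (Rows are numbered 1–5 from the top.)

(r3,c3) = C
(r3,c4) = B
(r4,c1) = C
(r4,c2) = A
(r4,c5) = D
(r5,c4) = D
(r5,c5) = B

E C A D B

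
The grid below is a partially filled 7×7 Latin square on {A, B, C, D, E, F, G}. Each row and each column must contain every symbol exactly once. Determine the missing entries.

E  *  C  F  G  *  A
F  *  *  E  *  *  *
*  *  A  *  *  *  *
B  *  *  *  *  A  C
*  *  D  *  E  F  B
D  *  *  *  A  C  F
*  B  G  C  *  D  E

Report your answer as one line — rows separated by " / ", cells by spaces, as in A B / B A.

E D C F G B A / F A B E C G D / C F A D B E G / B E F G D A C / G C D A E F B / D G E B A C F / A B G C F D E

At row 1, column 2: row 1 has {A,C,E,F,G}; column 2 has {B}; that leaves D.
At row 1, column 6: row 1 has {A,C,D,E,F,G}; column 6 has {A,C,D,F}; that leaves B.
At row 2, column 3: row 2 has {E,F}; column 3 has {A,C,D,G}; that leaves B.
At row 2, column 6: row 2 has {B,E,F}; column 6 has {A,B,C,D,F}; that leaves G.
At row 2, column 7: row 2 has {B,E,F,G}; column 7 has {A,B,C,E,F}; that leaves D.
At row 3, column 6: row 3 has {A}; column 6 has {A,B,C,D,F,G}; that leaves E.
At row 3, column 7: row 3 has {A,E}; column 7 has {A,B,C,D,E,F}; that leaves G.
At row 6, column 3: row 6 has {A,C,D,F}; column 3 has {A,B,C,D,G}; that leaves E.
At row 7, column 1: row 7 has {B,C,D,E,G}; column 1 has {B,D,E,F}; that leaves A.
At row 7, column 5: row 7 has {A,B,C,D,E,G}; column 5 has {A,E,G}; that leaves F.
At row 2, column 5: row 2 has {B,D,E,F,G}; column 5 has {A,E,F,G}; that leaves C.
At row 3, column 1: row 3 has {A,E,G}; column 1 has {A,B,D,E,F}; that leaves C.
At row 3, column 2: row 3 has {A,C,E,G}; column 2 has {B,D}; that leaves F.
At row 4, column 3: row 4 has {A,B,C}; column 3 has {A,B,C,D,E,G}; that leaves F.
At row 4, column 5: row 4 has {A,B,C,F}; column 5 has {A,C,E,F,G}; that leaves D.
At row 5, column 1: row 5 has {B,D,E,F}; column 1 has {A,B,C,D,E,F}; that leaves G.
At row 5, column 4: row 5 has {B,D,E,F,G}; column 4 has {C,E,F}; that leaves A.
At row 6, column 2: row 6 has {A,C,D,E,F}; column 2 has {B,D,F}; that leaves G.
At row 6, column 4: row 6 has {A,C,D,E,F,G}; column 4 has {A,C,E,F}; that leaves B.
At row 2, column 2: row 2 has {B,C,D,E,F,G}; column 2 has {B,D,F,G}; that leaves A.
At row 3, column 4: row 3 has {A,C,E,F,G}; column 4 has {A,B,C,E,F}; that leaves D.
At row 3, column 5: row 3 has {A,C,D,E,F,G}; column 5 has {A,C,D,E,F,G}; that leaves B.
At row 4, column 2: row 4 has {A,B,C,D,F}; column 2 has {A,B,D,F,G}; that leaves E.
At row 4, column 4: row 4 has {A,B,C,D,E,F}; column 4 has {A,B,C,D,E,F}; that leaves G.
At row 5, column 2: row 5 has {A,B,D,E,F,G}; column 2 has {A,B,D,E,F,G}; that leaves C.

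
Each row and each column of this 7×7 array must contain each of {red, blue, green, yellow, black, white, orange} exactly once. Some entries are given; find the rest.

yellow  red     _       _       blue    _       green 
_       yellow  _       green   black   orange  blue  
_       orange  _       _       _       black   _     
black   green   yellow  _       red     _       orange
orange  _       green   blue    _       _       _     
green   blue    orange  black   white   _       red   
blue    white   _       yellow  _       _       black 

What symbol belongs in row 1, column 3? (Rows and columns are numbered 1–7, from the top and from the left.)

black

(r1,c6) = white
(r4,c4) = white
(r4,c6) = blue
(r5,c2) = black
(r5,c5) = yellow
(r5,c6) = red
(r5,c7) = white
(r6,c6) = yellow
(r7,c3) = red
(r7,c6) = green
(r1,c3) = black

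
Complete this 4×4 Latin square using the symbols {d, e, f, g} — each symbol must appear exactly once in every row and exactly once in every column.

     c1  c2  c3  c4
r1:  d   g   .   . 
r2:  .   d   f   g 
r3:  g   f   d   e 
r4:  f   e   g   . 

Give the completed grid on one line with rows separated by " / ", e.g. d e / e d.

d g e f / e d f g / g f d e / f e g d

Cell (r1,c3): row 1 has {d,g}; column 3 has {d,f,g} → e.
Cell (r1,c4): row 1 has {d,e,g}; column 4 has {e,g} → f.
Cell (r2,c1): row 2 has {d,f,g}; column 1 has {d,f,g} → e.
Cell (r4,c4): row 4 has {e,f,g}; column 4 has {e,f,g} → d.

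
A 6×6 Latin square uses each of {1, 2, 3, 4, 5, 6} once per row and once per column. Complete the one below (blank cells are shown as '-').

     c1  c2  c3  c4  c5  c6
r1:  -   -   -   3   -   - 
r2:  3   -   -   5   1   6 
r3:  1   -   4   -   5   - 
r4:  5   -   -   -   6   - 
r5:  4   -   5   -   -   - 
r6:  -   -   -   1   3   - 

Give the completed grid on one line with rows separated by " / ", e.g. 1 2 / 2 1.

6 2 1 3 4 5 / 3 4 2 5 1 6 / 1 6 4 2 5 3 / 5 1 3 4 6 2 / 4 3 5 6 2 1 / 2 5 6 1 3 4

At row 2, column 3: row 2 has {1,3,5,6}; column 3 has {4,5}; that leaves 2.
At row 5, column 5: row 5 has {4,5}; column 5 has {1,3,5,6}; that leaves 2.
At row 6, column 3: row 6 has {1,3}; column 3 has {2,4,5}; that leaves 6.
At row 1, column 3: row 1 has {3}; column 3 has {2,4,5,6}; that leaves 1.
At row 1, column 5: row 1 has {1,3}; column 5 has {1,2,3,5,6}; that leaves 4.
At row 2, column 2: row 2 has {1,2,3,5,6}; column 2 is empty so far; that leaves 4.
At row 4, column 3: row 4 has {5,6}; column 3 has {1,2,4,5,6}; that leaves 3.
At row 5, column 4: row 5 has {2,4,5}; column 4 has {1,3,5}; that leaves 6.
At row 6, column 1: row 6 has {1,3,6}; column 1 has {1,3,4,5}; that leaves 2.
At row 6, column 2: row 6 has {1,2,3,6}; column 2 has {4}; that leaves 5.
At row 6, column 6: row 6 has {1,2,3,5,6}; column 6 has {6}; that leaves 4.
At row 1, column 1: row 1 has {1,3,4}; column 1 has {1,2,3,4,5}; that leaves 6.
At row 1, column 2: row 1 has {1,3,4,6}; column 2 has {4,5}; that leaves 2.
At row 1, column 6: row 1 has {1,2,3,4,6}; column 6 has {4,6}; that leaves 5.
At row 3, column 4: row 3 has {1,4,5}; column 4 has {1,3,5,6}; that leaves 2.
At row 3, column 6: row 3 has {1,2,4,5}; column 6 has {4,5,6}; that leaves 3.
At row 4, column 2: row 4 has {3,5,6}; column 2 has {2,4,5}; that leaves 1.
At row 4, column 4: row 4 has {1,3,5,6}; column 4 has {1,2,3,5,6}; that leaves 4.
At row 4, column 6: row 4 has {1,3,4,5,6}; column 6 has {3,4,5,6}; that leaves 2.
At row 5, column 2: row 5 has {2,4,5,6}; column 2 has {1,2,4,5}; that leaves 3.
At row 5, column 6: row 5 has {2,3,4,5,6}; column 6 has {2,3,4,5,6}; that leaves 1.
At row 3, column 2: row 3 has {1,2,3,4,5}; column 2 has {1,2,3,4,5}; that leaves 6.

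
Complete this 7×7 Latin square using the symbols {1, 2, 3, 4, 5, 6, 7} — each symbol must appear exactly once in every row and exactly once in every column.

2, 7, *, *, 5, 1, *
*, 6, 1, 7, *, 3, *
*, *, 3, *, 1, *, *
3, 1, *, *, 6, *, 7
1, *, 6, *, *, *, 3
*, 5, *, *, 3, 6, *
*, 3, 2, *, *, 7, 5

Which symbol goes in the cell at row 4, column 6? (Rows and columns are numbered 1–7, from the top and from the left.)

(r1,c3) = 4
(r1,c7) = 6
(r4,c3) = 5
(r6,c3) = 7
(r7,c5) = 4
(r1,c4) = 3
(r2,c5) = 2
(r2,c7) = 4
(r3,c7) = 2
(r5,c5) = 7
(r6,c1) = 4
(r6,c7) = 1
(r7,c1) = 6
(r7,c4) = 1
(r2,c1) = 5
(r3,c1) = 7
(r3,c2) = 4
(r3,c6) = 5
(r5,c2) = 2
(r5,c6) = 4
(r6,c4) = 2
(r3,c4) = 6
(r4,c4) = 4
(r4,c6) = 2

2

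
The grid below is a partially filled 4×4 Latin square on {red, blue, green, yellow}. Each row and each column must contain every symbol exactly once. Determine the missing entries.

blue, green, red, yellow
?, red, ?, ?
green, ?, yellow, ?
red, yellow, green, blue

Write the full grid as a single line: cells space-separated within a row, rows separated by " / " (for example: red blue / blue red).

row 2 has {red}; column 1 has {red,blue,green} — only yellow is left for (r2,c1).
row 2 has {red,yellow}; column 3 has {red,green,yellow} — only blue is left for (r2,c3).
row 2 has {red,blue,yellow}; column 4 has {blue,yellow} — only green is left for (r2,c4).
row 3 has {green,yellow}; column 2 has {red,green,yellow} — only blue is left for (r3,c2).
row 3 has {blue,green,yellow}; column 4 has {blue,green,yellow} — only red is left for (r3,c4).

blue green red yellow / yellow red blue green / green blue yellow red / red yellow green blue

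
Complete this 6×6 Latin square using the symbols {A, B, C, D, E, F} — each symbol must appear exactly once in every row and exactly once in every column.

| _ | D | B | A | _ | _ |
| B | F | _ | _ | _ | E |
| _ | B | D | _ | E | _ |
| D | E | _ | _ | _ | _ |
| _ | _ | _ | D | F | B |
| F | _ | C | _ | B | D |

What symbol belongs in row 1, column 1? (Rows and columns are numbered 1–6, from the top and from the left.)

E

(r1,c5) = C
(r1,c6) = F
(r2,c3) = A
(r2,c4) = C
(r2,c5) = D
(r3,c4) = F
(r4,c3) = F
(r4,c4) = B
(r4,c5) = A
(r4,c6) = C
(r5,c3) = E
(r6,c2) = A
(r6,c4) = E
(r1,c1) = E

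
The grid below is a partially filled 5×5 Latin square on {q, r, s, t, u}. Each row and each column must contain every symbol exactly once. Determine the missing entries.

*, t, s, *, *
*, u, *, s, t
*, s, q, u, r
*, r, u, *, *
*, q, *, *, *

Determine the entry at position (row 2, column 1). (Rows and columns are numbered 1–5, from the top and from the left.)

q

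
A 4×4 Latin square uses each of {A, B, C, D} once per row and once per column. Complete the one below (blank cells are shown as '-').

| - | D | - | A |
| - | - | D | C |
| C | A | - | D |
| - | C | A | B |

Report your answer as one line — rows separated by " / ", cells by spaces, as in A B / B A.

B D C A / A B D C / C A B D / D C A B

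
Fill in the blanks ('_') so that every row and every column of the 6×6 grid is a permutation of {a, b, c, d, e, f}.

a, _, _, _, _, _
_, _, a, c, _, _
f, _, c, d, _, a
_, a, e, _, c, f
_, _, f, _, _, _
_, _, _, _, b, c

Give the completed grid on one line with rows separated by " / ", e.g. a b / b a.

Cell (r3,c5): row 3 has {a,c,d,f}; column 5 has {b,c} → e.
Cell (r4,c4): row 4 has {a,c,e,f}; column 4 has {c,d} → b.
Cell (r6,c3): row 6 has {b,c}; column 3 has {a,c,e,f} → d.
Cell (r1,c3): row 1 has {a}; column 3 has {a,c,d,e,f} → b.
Cell (r3,c2): row 3 has {a,c,d,e,f}; column 2 has {a} → b.
Cell (r4,c1): row 4 has {a,b,c,e,f}; column 1 has {a,f} → d.
Cell (r6,c1): row 6 has {b,c,d}; column 1 has {a,d,f} → e.
Cell (r6,c2): row 6 has {b,c,d,e}; column 2 has {a,b} → f.
Cell (r6,c4): row 6 has {b,c,d,e,f}; column 4 has {b,c,d} → a.
Cell (r2,c1): row 2 has {a,c}; column 1 has {a,d,e,f} → b.
Cell (r5,c1): row 5 has {f}; column 1 has {a,b,d,e,f} → c.
Cell (r5,c4): row 5 has {c,f}; column 4 has {a,b,c,d} → e.
Cell (r1,c4): row 1 has {a,b}; column 4 has {a,b,c,d,e} → f.
Cell (r1,c5): row 1 has {a,b,f}; column 5 has {b,c,e} → d.
Cell (r1,c6): row 1 has {a,b,d,f}; column 6 has {a,c,f} → e.
Cell (r2,c5): row 2 has {a,b,c}; column 5 has {b,c,d,e} → f.
Cell (r2,c6): row 2 has {a,b,c,f}; column 6 has {a,c,e,f} → d.
Cell (r5,c2): row 5 has {c,e,f}; column 2 has {a,b,f} → d.
Cell (r5,c5): row 5 has {c,d,e,f}; column 5 has {b,c,d,e,f} → a.
Cell (r5,c6): row 5 has {a,c,d,e,f}; column 6 has {a,c,d,e,f} → b.
Cell (r1,c2): row 1 has {a,b,d,e,f}; column 2 has {a,b,d,f} → c.
Cell (r2,c2): row 2 has {a,b,c,d,f}; column 2 has {a,b,c,d,f} → e.

a c b f d e / b e a c f d / f b c d e a / d a e b c f / c d f e a b / e f d a b c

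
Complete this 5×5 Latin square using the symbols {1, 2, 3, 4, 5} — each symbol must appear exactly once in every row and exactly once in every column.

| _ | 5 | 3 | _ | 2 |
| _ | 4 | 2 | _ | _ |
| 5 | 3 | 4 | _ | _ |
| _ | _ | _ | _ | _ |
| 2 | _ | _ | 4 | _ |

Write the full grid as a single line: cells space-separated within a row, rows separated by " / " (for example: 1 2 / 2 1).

4 5 3 1 2 / 1 4 2 3 5 / 5 3 4 2 1 / 3 2 1 5 4 / 2 1 5 4 3

(r1,c4): row 1 has {2,3,5}; column 4 has {4}, so it must be 1.
(r3,c4): row 3 has {3,4,5}; column 4 has {1,4}, so it must be 2.
(r3,c5): row 3 has {2,3,4,5}; column 5 has {2}, so it must be 1.
(r5,c2): row 5 has {2,4}; column 2 has {3,4,5}, so it must be 1.
(r5,c3): row 5 has {1,2,4}; column 3 has {2,3,4}, so it must be 5.
(r5,c5): row 5 has {1,2,4,5}; column 5 has {1,2}, so it must be 3.
(r1,c1): row 1 has {1,2,3,5}; column 1 has {2,5}, so it must be 4.
(r2,c5): row 2 has {2,4}; column 5 has {1,2,3}, so it must be 5.
(r4,c2): row 4 is empty so far; column 2 has {1,3,4,5}, so it must be 2.
(r4,c3): row 4 has {2}; column 3 has {2,3,4,5}, so it must be 1.
(r4,c5): row 4 has {1,2}; column 5 has {1,2,3,5}, so it must be 4.
(r2,c4): row 2 has {2,4,5}; column 4 has {1,2,4}, so it must be 3.
(r4,c1): row 4 has {1,2,4}; column 1 has {2,4,5}, so it must be 3.
(r4,c4): row 4 has {1,2,3,4}; column 4 has {1,2,3,4}, so it must be 5.
(r2,c1): row 2 has {2,3,4,5}; column 1 has {2,3,4,5}, so it must be 1.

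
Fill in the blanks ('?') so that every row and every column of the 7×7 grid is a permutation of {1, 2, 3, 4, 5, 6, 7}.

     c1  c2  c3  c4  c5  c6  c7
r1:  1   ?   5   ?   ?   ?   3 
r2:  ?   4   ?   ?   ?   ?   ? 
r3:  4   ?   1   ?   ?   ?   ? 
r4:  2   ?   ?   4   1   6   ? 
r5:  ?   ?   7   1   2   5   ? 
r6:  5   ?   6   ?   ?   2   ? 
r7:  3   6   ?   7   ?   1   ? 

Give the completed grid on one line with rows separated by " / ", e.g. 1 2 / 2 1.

1 2 5 6 7 4 3 / 7 4 2 5 6 3 1 / 4 5 1 2 3 7 6 / 2 7 3 4 1 6 5 / 6 3 7 1 2 5 4 / 5 1 6 3 4 2 7 / 3 6 4 7 5 1 2

(r4,c3) = 3
(r5,c1) = 6
(r5,c2) = 3
(r5,c7) = 4
(r6,c4) = 3
(r2,c1) = 7
(r2,c3) = 2
(r2,c6) = 3
(r3,c6) = 7
(r7,c3) = 4
(r7,c5) = 5
(r7,c7) = 2
(r1,c6) = 4
(r2,c5) = 6
(r3,c5) = 3
(r1,c5) = 7
(r2,c4) = 5
(r2,c7) = 1
(r6,c5) = 4
(r6,c7) = 7
(r1,c2) = 2
(r1,c4) = 6
(r3,c2) = 5
(r3,c4) = 2
(r3,c7) = 6
(r4,c2) = 7
(r4,c7) = 5
(r6,c2) = 1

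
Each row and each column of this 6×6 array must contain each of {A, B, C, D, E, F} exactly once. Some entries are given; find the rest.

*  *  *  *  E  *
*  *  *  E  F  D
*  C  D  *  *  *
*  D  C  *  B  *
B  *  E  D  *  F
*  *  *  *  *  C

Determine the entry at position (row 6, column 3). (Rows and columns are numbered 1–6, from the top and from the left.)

F

(r3,c5): row 3 has {C,D}; column 5 has {B,E,F}, so it must be A.
(r5,c2): row 5 has {B,D,E,F}; column 2 has {C,D}, so it must be A.
(r5,c5): row 5 has {A,B,D,E,F}; column 5 has {A,B,E,F}, so it must be C.
(r6,c5): row 6 has {C}; column 5 has {A,B,C,E,F}, so it must be D.
(r2,c2): row 2 has {D,E,F}; column 2 has {A,C,D}, so it must be B.
(r2,c3): row 2 has {B,D,E,F}; column 3 has {C,D,E}, so it must be A.
(r1,c2): row 1 has {E}; column 2 has {A,B,C,D}, so it must be F.
(r1,c3): row 1 has {E,F}; column 3 has {A,C,D,E}, so it must be B.
(r1,c6): row 1 has {B,E,F}; column 6 has {C,D,F}, so it must be A.
(r2,c1): row 2 has {A,B,D,E,F}; column 1 has {B}, so it must be C.
(r4,c6): row 4 has {B,C,D}; column 6 has {A,C,D,F}, so it must be E.
(r6,c2): row 6 has {C,D}; column 2 has {A,B,C,D,F}, so it must be E.
(r6,c3): row 6 has {C,D,E}; column 3 has {A,B,C,D,E}, so it must be F.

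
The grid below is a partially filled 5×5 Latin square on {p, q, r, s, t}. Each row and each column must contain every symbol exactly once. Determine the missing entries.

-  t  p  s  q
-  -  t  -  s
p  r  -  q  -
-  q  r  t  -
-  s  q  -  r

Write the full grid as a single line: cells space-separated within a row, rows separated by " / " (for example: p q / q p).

r t p s q / q p t r s / p r s q t / s q r t p / t s q p r

(r1,c1): row 1 has {p,q,s,t}; column 1 has {p}, so it must be r.
(r2,c1): row 2 has {s,t}; column 1 has {p,r}, so it must be q.
(r2,c2): row 2 has {q,s,t}; column 2 has {q,r,s,t}, so it must be p.
(r2,c4): row 2 has {p,q,s,t}; column 4 has {q,s,t}, so it must be r.
(r3,c3): row 3 has {p,q,r}; column 3 has {p,q,r,t}, so it must be s.
(r3,c5): row 3 has {p,q,r,s}; column 5 has {q,r,s}, so it must be t.
(r4,c1): row 4 has {q,r,t}; column 1 has {p,q,r}, so it must be s.
(r4,c5): row 4 has {q,r,s,t}; column 5 has {q,r,s,t}, so it must be p.
(r5,c1): row 5 has {q,r,s}; column 1 has {p,q,r,s}, so it must be t.
(r5,c4): row 5 has {q,r,s,t}; column 4 has {q,r,s,t}, so it must be p.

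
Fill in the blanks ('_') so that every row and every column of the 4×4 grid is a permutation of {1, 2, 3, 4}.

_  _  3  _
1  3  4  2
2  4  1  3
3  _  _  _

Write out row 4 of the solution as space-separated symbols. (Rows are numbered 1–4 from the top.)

3 1 2 4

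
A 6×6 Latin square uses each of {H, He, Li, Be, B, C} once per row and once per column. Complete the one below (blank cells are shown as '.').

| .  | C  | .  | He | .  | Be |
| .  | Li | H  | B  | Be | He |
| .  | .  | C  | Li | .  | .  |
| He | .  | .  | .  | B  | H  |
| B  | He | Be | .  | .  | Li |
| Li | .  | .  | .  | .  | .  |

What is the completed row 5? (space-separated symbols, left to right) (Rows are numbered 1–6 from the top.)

B He Be H C Li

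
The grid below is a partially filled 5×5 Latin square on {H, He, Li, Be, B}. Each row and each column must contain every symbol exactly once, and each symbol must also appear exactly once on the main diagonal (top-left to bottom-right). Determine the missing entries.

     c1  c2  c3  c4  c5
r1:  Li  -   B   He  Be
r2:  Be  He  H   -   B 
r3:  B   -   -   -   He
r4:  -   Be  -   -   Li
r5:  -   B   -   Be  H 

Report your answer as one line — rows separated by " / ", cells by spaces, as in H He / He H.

(r1,c2) = H
(r2,c4) = Li
(r3,c2) = Li
(r3,c3) = Be
(r3,c4) = H
(r4,c3) = He
(r4,c4) = B
(r5,c1) = He
(r5,c3) = Li
(r4,c1) = H

Li H B He Be / Be He H Li B / B Li Be H He / H Be He B Li / He B Li Be H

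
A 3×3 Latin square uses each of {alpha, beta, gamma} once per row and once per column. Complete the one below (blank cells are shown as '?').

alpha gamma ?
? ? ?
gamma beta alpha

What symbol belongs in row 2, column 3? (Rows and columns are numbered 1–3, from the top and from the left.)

gamma

Cell (r1,c3): row 1 has {alpha,gamma}; column 3 has {alpha} → beta.
Cell (r2,c1): row 2 is empty so far; column 1 has {alpha,gamma} → beta.
Cell (r2,c2): row 2 has {beta}; column 2 has {beta,gamma} → alpha.
Cell (r2,c3): row 2 has {alpha,beta}; column 3 has {alpha,beta} → gamma.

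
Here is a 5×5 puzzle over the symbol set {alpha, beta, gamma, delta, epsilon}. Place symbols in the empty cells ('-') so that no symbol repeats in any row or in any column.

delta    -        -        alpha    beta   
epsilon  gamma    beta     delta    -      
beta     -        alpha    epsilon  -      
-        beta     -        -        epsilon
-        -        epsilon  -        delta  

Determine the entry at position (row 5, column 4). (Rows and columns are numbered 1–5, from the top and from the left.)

beta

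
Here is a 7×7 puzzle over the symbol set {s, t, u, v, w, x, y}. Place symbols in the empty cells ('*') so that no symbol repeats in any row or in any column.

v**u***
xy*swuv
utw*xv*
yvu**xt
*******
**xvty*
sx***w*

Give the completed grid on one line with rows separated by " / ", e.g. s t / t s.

v w s u y t x / x y t s w u v / u t w y x v s / y v u w s x t / t u y x v s w / w s x v t y u / s x v t u w y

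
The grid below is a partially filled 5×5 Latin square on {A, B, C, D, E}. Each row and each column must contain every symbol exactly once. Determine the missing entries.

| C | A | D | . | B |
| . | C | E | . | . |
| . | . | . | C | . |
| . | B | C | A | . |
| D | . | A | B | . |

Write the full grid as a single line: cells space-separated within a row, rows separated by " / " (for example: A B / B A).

C A D E B / B C E D A / A D B C E / E B C A D / D E A B C

row 1 has {A,B,C,D}; column 4 has {A,B,C} — only E is left for (r1,c4).
row 2 has {C,E}; column 4 has {A,B,C,E} — only D is left for (r2,c4).
row 2 has {C,D,E}; column 5 has {B} — only A is left for (r2,c5).
row 3 has {C}; column 3 has {A,C,D,E} — only B is left for (r3,c3).
row 4 has {A,B,C}; column 1 has {C,D} — only E is left for (r4,c1).
row 4 has {A,B,C,E}; column 5 has {A,B} — only D is left for (r4,c5).
row 5 has {A,B,D}; column 2 has {A,B,C} — only E is left for (r5,c2).
row 5 has {A,B,D,E}; column 5 has {A,B,D} — only C is left for (r5,c5).
row 2 has {A,C,D,E}; column 1 has {C,D,E} — only B is left for (r2,c1).
row 3 has {B,C}; column 1 has {B,C,D,E} — only A is left for (r3,c1).
row 3 has {A,B,C}; column 2 has {A,B,C,E} — only D is left for (r3,c2).
row 3 has {A,B,C,D}; column 5 has {A,B,C,D} — only E is left for (r3,c5).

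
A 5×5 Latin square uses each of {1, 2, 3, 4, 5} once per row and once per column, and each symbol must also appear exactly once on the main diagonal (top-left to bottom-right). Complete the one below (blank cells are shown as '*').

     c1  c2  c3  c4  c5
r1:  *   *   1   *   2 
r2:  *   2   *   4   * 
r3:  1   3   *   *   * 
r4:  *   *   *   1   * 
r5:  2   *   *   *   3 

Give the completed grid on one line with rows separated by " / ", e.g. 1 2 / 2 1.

4 5 1 3 2 / 5 2 3 4 1 / 1 3 5 2 4 / 3 4 2 1 5 / 2 1 4 5 3

(r5,c4): row 5 has {2,3}; column 4 has {1,4}, so it must be 5.
(r1,c4): row 1 has {1,2}; column 4 has {1,4,5}, so it must be 3.
(r3,c4): row 3 has {1,3}; column 4 has {1,3,4,5}, so it must be 2.
(r5,c3): row 5 has {2,3,5}; column 3 has {1}, so it must be 4.
(r3,c3): row 3 has {1,2,3}; column 3 has {1,4}; the diagonal has {1,2,3}, so it must be 5.
(r3,c5): row 3 has {1,2,3,5}; column 5 has {2,3}, so it must be 4.
(r4,c5): row 4 has {1}; column 5 has {2,3,4}, so it must be 5.
(r5,c2): row 5 has {2,3,4,5}; column 2 has {2,3}, so it must be 1.
(r1,c1): row 1 has {1,2,3}; column 1 has {1,2}; the diagonal has {1,2,3,5}, so it must be 4.
(r1,c2): row 1 has {1,2,3,4}; column 2 has {1,2,3}, so it must be 5.
(r2,c3): row 2 has {2,4}; column 3 has {1,4,5}, so it must be 3.
(r2,c5): row 2 has {2,3,4}; column 5 has {2,3,4,5}, so it must be 1.
(r4,c1): row 4 has {1,5}; column 1 has {1,2,4}, so it must be 3.
(r4,c2): row 4 has {1,3,5}; column 2 has {1,2,3,5}, so it must be 4.
(r4,c3): row 4 has {1,3,4,5}; column 3 has {1,3,4,5}, so it must be 2.
(r2,c1): row 2 has {1,2,3,4}; column 1 has {1,2,3,4}, so it must be 5.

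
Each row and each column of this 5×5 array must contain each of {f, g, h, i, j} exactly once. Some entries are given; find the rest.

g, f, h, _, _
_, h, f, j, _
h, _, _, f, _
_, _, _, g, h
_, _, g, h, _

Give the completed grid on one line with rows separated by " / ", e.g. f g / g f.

At row 1, column 4: row 1 has {f,g,h}; column 4 has {f,g,h,j}; that leaves i.
At row 1, column 5: row 1 has {f,g,h,i}; column 5 has {h}; that leaves j.
At row 2, column 1: row 2 has {f,h,j}; column 1 has {g,h}; that leaves i.
At row 2, column 5: row 2 has {f,h,i,j}; column 5 has {h,j}; that leaves g.
At row 3, column 5: row 3 has {f,h}; column 5 has {g,h,j}; that leaves i.
At row 5, column 5: row 5 has {g,h}; column 5 has {g,h,i,j}; that leaves f.
At row 3, column 3: row 3 has {f,h,i}; column 3 has {f,g,h}; that leaves j.
At row 4, column 3: row 4 has {g,h}; column 3 has {f,g,h,j}; that leaves i.
At row 5, column 1: row 5 has {f,g,h}; column 1 has {g,h,i}; that leaves j.
At row 5, column 2: row 5 has {f,g,h,j}; column 2 has {f,h}; that leaves i.
At row 3, column 2: row 3 has {f,h,i,j}; column 2 has {f,h,i}; that leaves g.
At row 4, column 1: row 4 has {g,h,i}; column 1 has {g,h,i,j}; that leaves f.
At row 4, column 2: row 4 has {f,g,h,i}; column 2 has {f,g,h,i}; that leaves j.

g f h i j / i h f j g / h g j f i / f j i g h / j i g h f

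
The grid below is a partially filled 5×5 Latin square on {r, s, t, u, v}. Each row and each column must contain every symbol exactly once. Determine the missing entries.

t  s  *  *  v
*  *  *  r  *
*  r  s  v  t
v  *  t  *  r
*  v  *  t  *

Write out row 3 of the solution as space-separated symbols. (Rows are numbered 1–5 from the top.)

(r1,c4) = u
(r3,c1) = u

u r s v t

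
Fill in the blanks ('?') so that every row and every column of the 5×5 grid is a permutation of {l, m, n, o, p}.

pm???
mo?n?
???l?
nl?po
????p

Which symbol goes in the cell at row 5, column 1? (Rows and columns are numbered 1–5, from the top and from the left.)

l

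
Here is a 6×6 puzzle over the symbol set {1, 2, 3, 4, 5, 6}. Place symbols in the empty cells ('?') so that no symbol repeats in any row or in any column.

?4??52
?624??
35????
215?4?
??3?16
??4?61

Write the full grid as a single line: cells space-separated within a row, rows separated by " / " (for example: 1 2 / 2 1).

6 4 1 3 5 2 / 1 6 2 4 3 5 / 3 5 6 1 2 4 / 2 1 5 6 4 3 / 4 2 3 5 1 6 / 5 3 4 2 6 1

Cell (r2,c5): row 2 has {2,4,6}; column 5 has {1,4,5,6} → 3.
Cell (r2,c6): row 2 has {2,3,4,6}; column 6 has {1,2,6} → 5.
Cell (r3,c5): row 3 has {3,5}; column 5 has {1,3,4,5,6} → 2.
Cell (r3,c6): row 3 has {2,3,5}; column 6 has {1,2,5,6} → 4.
Cell (r4,c6): row 4 has {1,2,4,5}; column 6 has {1,2,4,5,6} → 3.
Cell (r5,c2): row 5 has {1,3,6}; column 2 has {1,4,5,6} → 2.
Cell (r5,c4): row 5 has {1,2,3,6}; column 4 has {4} → 5.
Cell (r6,c1): row 6 has {1,4,6}; column 1 has {2,3} → 5.
Cell (r6,c2): row 6 has {1,4,5,6}; column 2 has {1,2,4,5,6} → 3.
Cell (r6,c4): row 6 has {1,3,4,5,6}; column 4 has {4,5} → 2.
Cell (r2,c1): row 2 has {2,3,4,5,6}; column 1 has {2,3,5} → 1.
Cell (r4,c4): row 4 has {1,2,3,4,5}; column 4 has {2,4,5} → 6.
Cell (r5,c1): row 5 has {1,2,3,5,6}; column 1 has {1,2,3,5} → 4.
Cell (r1,c1): row 1 has {2,4,5}; column 1 has {1,2,3,4,5} → 6.
Cell (r1,c3): row 1 has {2,4,5,6}; column 3 has {2,3,4,5} → 1.
Cell (r1,c4): row 1 has {1,2,4,5,6}; column 4 has {2,4,5,6} → 3.
Cell (r3,c3): row 3 has {2,3,4,5}; column 3 has {1,2,3,4,5} → 6.
Cell (r3,c4): row 3 has {2,3,4,5,6}; column 4 has {2,3,4,5,6} → 1.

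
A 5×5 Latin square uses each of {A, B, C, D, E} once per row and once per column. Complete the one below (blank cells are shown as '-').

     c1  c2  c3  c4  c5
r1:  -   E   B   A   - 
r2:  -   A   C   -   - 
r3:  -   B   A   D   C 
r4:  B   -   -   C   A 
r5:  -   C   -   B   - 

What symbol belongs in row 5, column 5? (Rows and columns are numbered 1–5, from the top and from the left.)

Cell (r1,c5): row 1 has {A,B,E}; column 5 has {A,C} → D.
Cell (r2,c4): row 2 has {A,C}; column 4 has {A,B,C,D} → E.
Cell (r2,c5): row 2 has {A,C,E}; column 5 has {A,C,D} → B.
Cell (r3,c1): row 3 has {A,B,C,D}; column 1 has {B} → E.
Cell (r4,c2): row 4 has {A,B,C}; column 2 has {A,B,C,E} → D.
Cell (r4,c3): row 4 has {A,B,C,D}; column 3 has {A,B,C} → E.
Cell (r5,c3): row 5 has {B,C}; column 3 has {A,B,C,E} → D.
Cell (r5,c5): row 5 has {B,C,D}; column 5 has {A,B,C,D} → E.

E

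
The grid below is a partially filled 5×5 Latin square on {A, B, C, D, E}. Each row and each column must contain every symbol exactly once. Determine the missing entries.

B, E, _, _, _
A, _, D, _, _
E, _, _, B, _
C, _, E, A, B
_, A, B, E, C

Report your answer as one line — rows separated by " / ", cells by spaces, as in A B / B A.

B E C D A / A B D C E / E C A B D / C D E A B / D A B E C

(r2,c4) = C
(r2,c5) = E
(r4,c2) = D
(r5,c1) = D
(r1,c4) = D
(r1,c5) = A
(r2,c2) = B
(r3,c2) = C
(r3,c3) = A
(r3,c5) = D
(r1,c3) = C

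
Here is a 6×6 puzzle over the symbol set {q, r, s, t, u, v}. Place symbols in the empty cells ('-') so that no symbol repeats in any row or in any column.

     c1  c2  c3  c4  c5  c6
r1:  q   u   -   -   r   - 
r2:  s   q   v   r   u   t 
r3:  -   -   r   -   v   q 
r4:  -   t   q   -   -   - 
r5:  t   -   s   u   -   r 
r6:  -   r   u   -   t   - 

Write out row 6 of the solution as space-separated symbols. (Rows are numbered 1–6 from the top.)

v r u q t s

At row 1, column 3: row 1 has {q,r,u}; column 3 has {q,r,s,u,v}; that leaves t.
At row 3, column 1: row 3 has {q,r,v}; column 1 has {q,s,t}; that leaves u.
At row 3, column 2: row 3 has {q,r,u,v}; column 2 has {q,r,t,u}; that leaves s.
At row 3, column 4: row 3 has {q,r,s,u,v}; column 4 has {r,u}; that leaves t.
At row 4, column 5: row 4 has {q,t}; column 5 has {r,t,u,v}; that leaves s.
At row 5, column 2: row 5 has {r,s,t,u}; column 2 has {q,r,s,t,u}; that leaves v.
At row 5, column 5: row 5 has {r,s,t,u,v}; column 5 has {r,s,t,u,v}; that leaves q.
At row 6, column 1: row 6 has {r,t,u}; column 1 has {q,s,t,u}; that leaves v.
At row 6, column 6: row 6 has {r,t,u,v}; column 6 has {q,r,t}; that leaves s.
At row 1, column 6: row 1 has {q,r,t,u}; column 6 has {q,r,s,t}; that leaves v.
At row 4, column 1: row 4 has {q,s,t}; column 1 has {q,s,t,u,v}; that leaves r.
At row 4, column 4: row 4 has {q,r,s,t}; column 4 has {r,t,u}; that leaves v.
At row 4, column 6: row 4 has {q,r,s,t,v}; column 6 has {q,r,s,t,v}; that leaves u.
At row 6, column 4: row 6 has {r,s,t,u,v}; column 4 has {r,t,u,v}; that leaves q.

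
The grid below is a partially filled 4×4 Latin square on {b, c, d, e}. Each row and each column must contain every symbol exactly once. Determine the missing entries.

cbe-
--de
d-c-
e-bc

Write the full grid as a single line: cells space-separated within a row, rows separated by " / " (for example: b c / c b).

c b e d / b c d e / d e c b / e d b c

(r1,c4) = d
(r2,c1) = b
(r2,c2) = c
(r3,c2) = e
(r3,c4) = b
(r4,c2) = d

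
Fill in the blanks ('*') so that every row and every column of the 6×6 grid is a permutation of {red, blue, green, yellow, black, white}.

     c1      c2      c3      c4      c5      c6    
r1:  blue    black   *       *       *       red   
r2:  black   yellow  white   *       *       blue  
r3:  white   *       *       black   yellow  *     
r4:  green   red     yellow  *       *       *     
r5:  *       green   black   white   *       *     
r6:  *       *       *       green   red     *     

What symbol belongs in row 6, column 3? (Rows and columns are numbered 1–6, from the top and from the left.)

blue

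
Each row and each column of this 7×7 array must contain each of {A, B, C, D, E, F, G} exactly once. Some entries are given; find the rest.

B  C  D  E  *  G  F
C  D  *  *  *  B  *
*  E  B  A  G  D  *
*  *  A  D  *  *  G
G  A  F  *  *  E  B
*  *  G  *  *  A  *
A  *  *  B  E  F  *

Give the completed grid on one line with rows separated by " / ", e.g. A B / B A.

B C D E A G F / C D E G F B A / F E B A G D C / E F A D B C G / G A F C D E B / D B G F C A E / A G C B E F D

(r1,c5) = A
(r2,c3) = E
(r2,c5) = F
(r2,c7) = A
(r3,c1) = F
(r3,c7) = C
(r4,c1) = E
(r4,c6) = C
(r5,c4) = C
(r5,c5) = D
(r6,c1) = D
(r6,c4) = F
(r6,c7) = E
(r7,c2) = G
(r7,c3) = C
(r7,c7) = D
(r2,c4) = G
(r4,c5) = B
(r6,c2) = B
(r6,c5) = C
(r4,c2) = F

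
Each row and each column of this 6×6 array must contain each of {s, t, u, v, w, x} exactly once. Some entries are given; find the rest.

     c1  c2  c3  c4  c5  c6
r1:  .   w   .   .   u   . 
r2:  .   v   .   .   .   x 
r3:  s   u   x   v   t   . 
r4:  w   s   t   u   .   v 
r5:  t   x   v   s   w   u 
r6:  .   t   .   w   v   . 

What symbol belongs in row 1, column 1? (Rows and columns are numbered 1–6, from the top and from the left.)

v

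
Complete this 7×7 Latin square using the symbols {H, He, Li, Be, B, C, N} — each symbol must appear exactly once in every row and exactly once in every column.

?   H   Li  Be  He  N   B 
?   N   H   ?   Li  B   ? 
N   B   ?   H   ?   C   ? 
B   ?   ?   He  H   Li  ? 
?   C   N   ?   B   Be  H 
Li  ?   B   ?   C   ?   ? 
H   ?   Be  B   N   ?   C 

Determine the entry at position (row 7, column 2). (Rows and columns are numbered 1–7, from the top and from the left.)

Li

Cell (r1,c1): row 1 has {H,He,Li,Be,B,N}; column 1 has {H,Li,B,N} → C.
Cell (r2,c4): row 2 has {H,Li,B,N}; column 4 has {H,He,Be,B} → C.
Cell (r3,c3): row 3 has {H,B,C,N}; column 3 has {H,Li,Be,B,N} → He.
Cell (r3,c5): row 3 has {H,He,B,C,N}; column 5 has {H,He,Li,B,C,N} → Be.
Cell (r3,c7): row 3 has {H,He,Be,B,C,N}; column 7 has {H,B,C} → Li.
Cell (r4,c2): row 4 has {H,He,Li,B}; column 2 has {H,B,C,N} → Be.
Cell (r4,c3): row 4 has {H,He,Li,Be,B}; column 3 has {H,He,Li,Be,B,N} → C.
Cell (r4,c7): row 4 has {H,He,Li,Be,B,C}; column 7 has {H,Li,B,C} → N.
Cell (r5,c1): row 5 has {H,Be,B,C,N}; column 1 has {H,Li,B,C,N} → He.
Cell (r5,c4): row 5 has {H,He,Be,B,C,N}; column 4 has {H,He,Be,B,C} → Li.
Cell (r6,c2): row 6 has {Li,B,C}; column 2 has {H,Be,B,C,N} → He.
Cell (r6,c4): row 6 has {He,Li,B,C}; column 4 has {H,He,Li,Be,B,C} → N.
Cell (r6,c6): row 6 has {He,Li,B,C,N}; column 6 has {Li,Be,B,C,N} → H.
Cell (r6,c7): row 6 has {H,He,Li,B,C,N}; column 7 has {H,Li,B,C,N} → Be.
Cell (r7,c2): row 7 has {H,Be,B,C,N}; column 2 has {H,He,Be,B,C,N} → Li.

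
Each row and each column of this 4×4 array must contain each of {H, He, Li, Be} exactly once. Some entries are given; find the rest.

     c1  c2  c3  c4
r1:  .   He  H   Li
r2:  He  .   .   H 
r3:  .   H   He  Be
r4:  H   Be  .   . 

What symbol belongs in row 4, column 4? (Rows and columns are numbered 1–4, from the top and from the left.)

He

row 1 has {H,He,Li}; column 1 has {H,He} — only Be is left for (r1,c1).
row 2 has {H,He}; column 2 has {H,He,Be} — only Li is left for (r2,c2).
row 2 has {H,He,Li}; column 3 has {H,He} — only Be is left for (r2,c3).
row 3 has {H,He,Be}; column 1 has {H,He,Be} — only Li is left for (r3,c1).
row 4 has {H,Be}; column 3 has {H,He,Be} — only Li is left for (r4,c3).
row 4 has {H,Li,Be}; column 4 has {H,Li,Be} — only He is left for (r4,c4).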